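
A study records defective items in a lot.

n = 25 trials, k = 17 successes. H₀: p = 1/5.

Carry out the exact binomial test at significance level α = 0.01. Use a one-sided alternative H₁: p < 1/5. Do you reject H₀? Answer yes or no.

reject H₀: no

Exact binomial: n=25, k=17, p₀=1/5=0.2000
P(X≤17) from Σ C(n,i)·p₀^i·(1−p₀)^(n−i)
p-value (one-sided, H₁ less) = 1.00000
At α=0.01: p ≥ α → fail to reject H₀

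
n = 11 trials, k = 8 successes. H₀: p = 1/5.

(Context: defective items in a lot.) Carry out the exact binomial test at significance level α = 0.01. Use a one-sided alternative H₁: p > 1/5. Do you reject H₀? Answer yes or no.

Exact binomial: n=11, k=8, p₀=1/5=0.2000
P(X≥8) from Σ C(n,i)·p₀^i·(1−p₀)^(n−i)
p-value (one-sided, H₁ greater) = 0.00024
At α=0.01: p < α → reject H₀

reject H₀: yes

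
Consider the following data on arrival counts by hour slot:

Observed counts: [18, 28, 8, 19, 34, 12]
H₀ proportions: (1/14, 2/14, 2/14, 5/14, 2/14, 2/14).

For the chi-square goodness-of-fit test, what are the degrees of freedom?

df = k − 1 = 6 − 1 = 5

degrees of freedom = 5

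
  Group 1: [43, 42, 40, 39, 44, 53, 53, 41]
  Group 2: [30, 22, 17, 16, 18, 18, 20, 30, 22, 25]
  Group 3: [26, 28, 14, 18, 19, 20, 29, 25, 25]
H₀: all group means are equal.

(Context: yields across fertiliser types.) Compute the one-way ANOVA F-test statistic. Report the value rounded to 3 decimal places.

Group means [44.38, 21.80, 22.67], grand mean 28.778
SSB = Σnᵢ(x̄ᵢ−x̄)² = 2769.192; SSW = ΣΣ(x−x̄ᵢ)² = 657.475
MSB = 2769.192/2 = 1384.5958; MSW = 657.475/24 = 27.3948
F = MSB/MSW = 50.5423
df = (2, 24)

test statistic = 50.542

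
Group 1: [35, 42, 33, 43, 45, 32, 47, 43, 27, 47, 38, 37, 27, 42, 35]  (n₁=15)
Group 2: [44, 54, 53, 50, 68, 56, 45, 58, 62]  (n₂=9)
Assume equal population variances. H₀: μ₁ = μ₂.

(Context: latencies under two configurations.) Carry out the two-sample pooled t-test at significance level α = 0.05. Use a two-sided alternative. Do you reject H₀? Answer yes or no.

reject H₀: yes

x̄₁=38.200, s₁=6.625, n₁=15
x̄₂=54.444, s₂=7.715, n₂=9
s_p² = [14·6.625² + 8·7.715²]/22 = 49.5737
SE = √(s_p²·(1/15+1/9)) = 2.9687
t = (38.200−54.444)/2.9687 = -5.4719
df = 22
p-value (two-sided) = 0.00002
At α=0.05: p < α → reject H₀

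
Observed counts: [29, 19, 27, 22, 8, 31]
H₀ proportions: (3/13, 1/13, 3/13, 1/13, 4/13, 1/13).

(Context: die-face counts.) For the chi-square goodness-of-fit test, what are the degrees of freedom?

degrees of freedom = 5

df = k − 1 = 6 − 1 = 5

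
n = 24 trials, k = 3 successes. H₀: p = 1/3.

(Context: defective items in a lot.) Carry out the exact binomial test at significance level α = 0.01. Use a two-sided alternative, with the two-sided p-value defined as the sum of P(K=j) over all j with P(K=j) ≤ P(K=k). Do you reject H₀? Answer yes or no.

Exact binomial: n=24, k=3, p₀=1/3=0.3333
P(X=j) = C(n,j)·p₀^j·(1−p₀)^(n−j); p = Σ P(X=j) over j with P(X=j) ≤ P(X=3)
p-value (two-sided) = 0.03024
At α=0.01: p ≥ α → fail to reject H₀

reject H₀: no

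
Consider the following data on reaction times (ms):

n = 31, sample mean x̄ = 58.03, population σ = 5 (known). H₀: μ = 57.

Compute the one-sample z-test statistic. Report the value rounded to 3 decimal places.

SE = σ/√n = 5/√31 = 0.8980
z = (x̄−μ₀)/SE = (58.03−57)/0.8980 = 1.1470

test statistic = 1.147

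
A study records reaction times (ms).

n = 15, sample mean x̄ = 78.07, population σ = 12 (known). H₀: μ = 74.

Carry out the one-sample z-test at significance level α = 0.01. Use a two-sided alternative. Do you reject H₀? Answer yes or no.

SE = σ/√n = 12/√15 = 3.0984
z = (x̄−μ₀)/SE = (78.07−74)/3.0984 = 1.3136
p-value (two-sided) = 0.18899
At α=0.01: p ≥ α → fail to reject H₀

reject H₀: no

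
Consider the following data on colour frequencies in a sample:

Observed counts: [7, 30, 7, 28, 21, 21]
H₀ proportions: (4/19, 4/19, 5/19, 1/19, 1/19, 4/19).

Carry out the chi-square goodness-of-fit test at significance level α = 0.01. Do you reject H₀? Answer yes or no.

n = 114; E_i = n·p_i = [24.00, 24.00, 30.00, 6.00, 6.00, 24.00]
χ² = (7−24.00)²/24.00 + (30−24.00)²/24.00 + (7−30.00)²/30.00 + (28−6.00)²/6.00 + (21−6.00)²/6.00 + (21−24.00)²/24.00 = 149.7167
df = 5
p-value (upper-tail) = 0.00000
At α=0.01: p < α → reject H₀

reject H₀: yes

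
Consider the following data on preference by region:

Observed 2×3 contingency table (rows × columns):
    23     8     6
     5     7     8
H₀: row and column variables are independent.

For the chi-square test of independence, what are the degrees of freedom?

degrees of freedom = 2

df = (r−1)(c−1) = (2−1)·(3−1) = 2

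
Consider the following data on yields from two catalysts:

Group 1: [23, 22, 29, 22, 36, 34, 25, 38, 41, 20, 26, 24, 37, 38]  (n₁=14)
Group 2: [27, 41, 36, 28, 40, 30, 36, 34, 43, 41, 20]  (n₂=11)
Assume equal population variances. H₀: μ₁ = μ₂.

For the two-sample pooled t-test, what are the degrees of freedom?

df = n₁ + n₂ − 2 = 14 + 11 − 2 = 23

degrees of freedom = 23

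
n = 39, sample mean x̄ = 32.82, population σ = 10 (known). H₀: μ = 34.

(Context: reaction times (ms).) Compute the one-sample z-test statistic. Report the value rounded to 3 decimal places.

test statistic = -0.737

SE = σ/√n = 10/√39 = 1.6013
z = (x̄−μ₀)/SE = (32.82−34)/1.6013 = -0.7369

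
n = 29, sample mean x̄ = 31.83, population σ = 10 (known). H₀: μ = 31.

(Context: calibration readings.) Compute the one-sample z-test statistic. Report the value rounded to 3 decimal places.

test statistic = 0.447

SE = σ/√n = 10/√29 = 1.8570
z = (x̄−μ₀)/SE = (31.83−31)/1.8570 = 0.4470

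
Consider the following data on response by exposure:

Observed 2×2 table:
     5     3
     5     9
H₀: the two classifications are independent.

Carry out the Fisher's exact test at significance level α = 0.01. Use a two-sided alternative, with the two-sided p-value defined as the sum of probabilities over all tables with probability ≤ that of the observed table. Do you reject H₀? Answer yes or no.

reject H₀: no

Margins: r₁=8, r₂=14, c₁=10, c₂=12, n=22
p_obs = C(8,5)·C(14,5)/C(22,10); sum pmf over tables with pmf ≤ p_obs
p-value (two-sided) = 0.37771
At α=0.01: p ≥ α → fail to reject H₀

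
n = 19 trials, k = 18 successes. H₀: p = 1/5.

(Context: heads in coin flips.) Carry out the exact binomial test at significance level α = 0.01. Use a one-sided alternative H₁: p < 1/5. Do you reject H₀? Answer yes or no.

Exact binomial: n=19, k=18, p₀=1/5=0.2000
P(X≤18) from Σ C(n,i)·p₀^i·(1−p₀)^(n−i)
p-value (one-sided, H₁ less) = 1.00000
At α=0.01: p ≥ α → fail to reject H₀

reject H₀: no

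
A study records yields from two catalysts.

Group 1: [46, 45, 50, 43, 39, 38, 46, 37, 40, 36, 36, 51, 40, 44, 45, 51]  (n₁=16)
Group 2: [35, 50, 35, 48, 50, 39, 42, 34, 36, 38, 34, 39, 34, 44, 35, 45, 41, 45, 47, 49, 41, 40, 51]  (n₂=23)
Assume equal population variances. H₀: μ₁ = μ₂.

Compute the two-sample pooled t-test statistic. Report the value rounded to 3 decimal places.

x̄₁=42.938, s₁=5.144, n₁=16
x̄₂=41.391, s₂=5.829, n₂=23
s_p² = [15·5.144² + 22·5.829²]/37 = 30.9302
SE = √(s_p²·(1/16+1/23)) = 1.8105
t = (42.938−41.391)/1.8105 = 0.8540
df = 37

test statistic = 0.854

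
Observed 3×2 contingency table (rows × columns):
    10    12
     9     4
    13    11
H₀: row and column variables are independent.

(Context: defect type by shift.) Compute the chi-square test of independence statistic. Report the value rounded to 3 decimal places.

test statistic = 1.861

Row totals [22, 13, 24], col totals [32, 27], n=59
χ² = (10−11.93)²/11.93 + (12−10.07)²/10.07 + (9−7.05)²/7.05 + (4−5.95)²/5.95 + (13−13.02)²/13.02 + (11−10.98)²/10.98 = 1.8612
df = 2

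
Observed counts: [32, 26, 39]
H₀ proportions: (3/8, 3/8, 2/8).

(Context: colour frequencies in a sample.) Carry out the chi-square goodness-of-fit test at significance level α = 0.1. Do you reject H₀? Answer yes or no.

reject H₀: yes

n = 97; E_i = n·p_i = [36.38, 36.38, 24.25]
χ² = (32−36.38)²/36.38 + (26−36.38)²/36.38 + (39−24.25)²/24.25 = 12.4570
df = 2
p-value (upper-tail) = 0.00197
At α=0.1: p < α → reject H₀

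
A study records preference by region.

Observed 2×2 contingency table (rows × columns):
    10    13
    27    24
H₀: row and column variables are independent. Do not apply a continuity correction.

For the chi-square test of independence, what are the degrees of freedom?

df = (r−1)(c−1) = (2−1)·(2−1) = 1

degrees of freedom = 1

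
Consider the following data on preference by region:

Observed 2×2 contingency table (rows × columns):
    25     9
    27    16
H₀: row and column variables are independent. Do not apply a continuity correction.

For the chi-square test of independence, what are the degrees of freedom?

degrees of freedom = 1

df = (r−1)(c−1) = (2−1)·(2−1) = 1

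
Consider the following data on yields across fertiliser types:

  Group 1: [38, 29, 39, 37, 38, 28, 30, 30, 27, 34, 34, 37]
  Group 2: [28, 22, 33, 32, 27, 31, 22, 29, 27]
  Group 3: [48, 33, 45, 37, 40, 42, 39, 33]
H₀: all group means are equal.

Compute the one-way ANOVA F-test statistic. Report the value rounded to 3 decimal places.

test statistic = 14.104

Group means [33.42, 27.89, 39.62], grand mean 33.414
SSB = Σnᵢ(x̄ᵢ−x̄)² = 583.354; SSW = ΣΣ(x−x̄ᵢ)² = 537.681
MSB = 583.354/2 = 291.6770; MSW = 537.681/26 = 20.6800
F = MSB/MSW = 14.1043
df = (2, 26)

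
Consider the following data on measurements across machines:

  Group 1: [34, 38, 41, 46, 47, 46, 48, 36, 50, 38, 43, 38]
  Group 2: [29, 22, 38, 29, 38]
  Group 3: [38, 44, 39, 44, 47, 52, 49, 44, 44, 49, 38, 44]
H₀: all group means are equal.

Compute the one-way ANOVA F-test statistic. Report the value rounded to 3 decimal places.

Group means [42.08, 31.20, 44.33], grand mean 41.138
SSB = Σnᵢ(x̄ᵢ−x̄)² = 627.065; SSW = ΣΣ(x−x̄ᵢ)² = 712.383
MSB = 627.065/2 = 313.5325; MSW = 712.383/26 = 27.3994
F = MSB/MSW = 11.4431
df = (2, 26)

test statistic = 11.443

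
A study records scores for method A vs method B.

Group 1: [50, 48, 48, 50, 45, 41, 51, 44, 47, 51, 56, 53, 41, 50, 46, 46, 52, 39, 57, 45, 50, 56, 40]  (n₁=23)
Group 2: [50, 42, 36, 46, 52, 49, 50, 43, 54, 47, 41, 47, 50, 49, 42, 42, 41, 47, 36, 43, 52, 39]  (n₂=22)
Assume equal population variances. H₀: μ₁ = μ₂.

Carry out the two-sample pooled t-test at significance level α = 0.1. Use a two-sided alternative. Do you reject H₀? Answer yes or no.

x̄₁=48.087, s₁=5.089, n₁=23
x̄₂=45.364, s₂=5.169, n₂=22
s_p² = [22·5.089² + 21·5.169²]/43 = 26.3004
SE = √(s_p²·(1/23+1/22)) = 1.5294
t = (48.087−45.364)/1.5294 = 1.7807
df = 43
p-value (two-sided) = 0.08203
At α=0.1: p < α → reject H₀

reject H₀: yes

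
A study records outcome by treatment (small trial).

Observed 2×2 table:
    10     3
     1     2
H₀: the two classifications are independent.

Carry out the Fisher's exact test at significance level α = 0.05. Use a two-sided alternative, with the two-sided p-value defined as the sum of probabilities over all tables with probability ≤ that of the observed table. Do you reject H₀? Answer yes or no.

reject H₀: no

Margins: r₁=13, r₂=3, c₁=11, c₂=5, n=16
p_obs = C(13,10)·C(3,1)/C(16,11); sum pmf over tables with pmf ≤ p_obs
p-value (two-sided) = 0.21429
At α=0.05: p ≥ α → fail to reject H₀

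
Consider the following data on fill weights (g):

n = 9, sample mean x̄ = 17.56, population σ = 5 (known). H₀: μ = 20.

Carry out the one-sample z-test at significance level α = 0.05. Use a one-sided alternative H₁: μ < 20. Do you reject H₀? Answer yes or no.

reject H₀: no

SE = σ/√n = 5/√9 = 1.6667
z = (x̄−μ₀)/SE = (17.56−20)/1.6667 = -1.4640
p-value (one-sided, H₁ less) = 0.07160
At α=0.05: p ≥ α → fail to reject H₀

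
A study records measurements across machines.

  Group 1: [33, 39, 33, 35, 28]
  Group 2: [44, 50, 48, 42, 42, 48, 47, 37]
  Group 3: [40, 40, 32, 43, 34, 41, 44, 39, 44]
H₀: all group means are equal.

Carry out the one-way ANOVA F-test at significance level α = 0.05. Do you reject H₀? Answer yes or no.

reject H₀: yes

Group means [33.60, 44.75, 39.67], grand mean 40.136
SSB = Σnᵢ(x̄ᵢ−x̄)² = 385.891; SSW = ΣΣ(x−x̄ᵢ)² = 334.700
MSB = 385.891/2 = 192.9455; MSW = 334.700/19 = 17.6158
F = MSB/MSW = 10.9530
df = (2, 19)
p-value (upper-tail) = 0.00069
At α=0.05: p < α → reject H₀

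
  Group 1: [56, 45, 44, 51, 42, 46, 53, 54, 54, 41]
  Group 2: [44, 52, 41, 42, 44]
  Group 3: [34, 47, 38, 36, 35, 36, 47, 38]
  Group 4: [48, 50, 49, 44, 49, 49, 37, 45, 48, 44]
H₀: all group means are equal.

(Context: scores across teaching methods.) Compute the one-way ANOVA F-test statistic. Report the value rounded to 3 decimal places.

Group means [48.60, 44.60, 38.88, 46.30], grand mean 44.939
SSB = Σnᵢ(x̄ᵢ−x̄)² = 447.304; SSW = ΣΣ(x−x̄ᵢ)² = 684.575
MSB = 447.304/3 = 149.1013; MSW = 684.575/29 = 23.6060
F = MSB/MSW = 6.3162
df = (3, 29)

test statistic = 6.316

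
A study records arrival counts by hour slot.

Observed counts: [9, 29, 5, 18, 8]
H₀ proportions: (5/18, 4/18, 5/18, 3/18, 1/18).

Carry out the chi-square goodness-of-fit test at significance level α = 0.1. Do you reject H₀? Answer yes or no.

reject H₀: yes

n = 69; E_i = n·p_i = [19.17, 15.33, 19.17, 11.50, 3.83]
χ² = (9−19.17)²/19.17 + (29−15.33)²/15.33 + (5−19.17)²/19.17 + (18−11.50)²/11.50 + (8−3.83)²/3.83 = 36.2478
df = 4
p-value (upper-tail) = 0.00000
At α=0.1: p < α → reject H₀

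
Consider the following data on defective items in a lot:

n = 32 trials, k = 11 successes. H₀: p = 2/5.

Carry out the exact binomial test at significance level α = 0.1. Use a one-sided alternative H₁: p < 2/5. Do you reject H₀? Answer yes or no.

reject H₀: no

Exact binomial: n=32, k=11, p₀=2/5=0.4000
P(X≤11) from Σ C(n,i)·p₀^i·(1−p₀)^(n−i)
p-value (one-sided, H₁ less) = 0.32330
At α=0.1: p ≥ α → fail to reject H₀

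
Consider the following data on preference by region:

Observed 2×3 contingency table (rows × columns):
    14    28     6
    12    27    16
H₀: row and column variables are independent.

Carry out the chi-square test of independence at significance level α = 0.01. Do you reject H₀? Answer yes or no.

reject H₀: no

Row totals [48, 55], col totals [26, 55, 22], n=103
χ² = (14−12.12)²/12.12 + (28−25.63)²/25.63 + (6−10.25)²/10.25 + (12−13.88)²/13.88 + (27−29.37)²/29.37 + (16−11.75)²/11.75 = 4.2614
df = 2
p-value (upper-tail) = 0.11875
At α=0.01: p ≥ α → fail to reject H₀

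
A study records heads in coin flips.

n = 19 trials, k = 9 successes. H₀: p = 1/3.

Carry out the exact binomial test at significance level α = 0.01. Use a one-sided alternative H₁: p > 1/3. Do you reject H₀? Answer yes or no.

reject H₀: no

Exact binomial: n=19, k=9, p₀=1/3=0.3333
P(X≥9) from Σ C(n,i)·p₀^i·(1−p₀)^(n−i)
p-value (one-sided, H₁ greater) = 0.14615
At α=0.01: p ≥ α → fail to reject H₀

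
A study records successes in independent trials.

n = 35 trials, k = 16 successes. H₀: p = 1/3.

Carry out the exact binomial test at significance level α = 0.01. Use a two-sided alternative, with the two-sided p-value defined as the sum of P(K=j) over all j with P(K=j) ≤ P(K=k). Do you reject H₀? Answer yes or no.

Exact binomial: n=35, k=16, p₀=1/3=0.3333
P(X=j) = C(n,j)·p₀^j·(1−p₀)^(n−j); p = Σ P(X=j) over j with P(X=j) ≤ P(X=16)
p-value (two-sided) = 0.15013
At α=0.01: p ≥ α → fail to reject H₀

reject H₀: no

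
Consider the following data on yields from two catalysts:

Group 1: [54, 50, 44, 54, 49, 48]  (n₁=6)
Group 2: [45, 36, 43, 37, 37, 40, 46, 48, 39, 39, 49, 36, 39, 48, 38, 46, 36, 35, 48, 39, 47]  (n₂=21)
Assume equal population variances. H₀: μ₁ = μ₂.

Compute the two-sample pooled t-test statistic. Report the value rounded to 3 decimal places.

x̄₁=49.833, s₁=3.817, n₁=6
x̄₂=41.476, s₂=4.905, n₂=21
s_p² = [5·3.817² + 20·4.905²]/25 = 22.1629
SE = √(s_p²·(1/6+1/21)) = 2.1793
t = (49.833−41.476)/2.1793 = 3.8348
df = 25

test statistic = 3.835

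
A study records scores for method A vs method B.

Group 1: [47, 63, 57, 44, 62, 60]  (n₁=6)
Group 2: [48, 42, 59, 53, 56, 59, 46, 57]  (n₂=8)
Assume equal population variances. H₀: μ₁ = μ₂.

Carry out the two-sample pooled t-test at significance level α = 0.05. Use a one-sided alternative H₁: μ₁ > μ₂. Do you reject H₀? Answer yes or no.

x̄₁=55.500, s₁=8.068, n₁=6
x̄₂=52.500, s₂=6.437, n₂=8
s_p² = [5·8.068² + 7·6.437²]/12 = 51.2917
SE = √(s_p²·(1/6+1/8)) = 3.8678
t = (55.500−52.500)/3.8678 = 0.7756
df = 12
p-value (one-sided, H₁ greater) = 0.22649
At α=0.05: p ≥ α → fail to reject H₀

reject H₀: no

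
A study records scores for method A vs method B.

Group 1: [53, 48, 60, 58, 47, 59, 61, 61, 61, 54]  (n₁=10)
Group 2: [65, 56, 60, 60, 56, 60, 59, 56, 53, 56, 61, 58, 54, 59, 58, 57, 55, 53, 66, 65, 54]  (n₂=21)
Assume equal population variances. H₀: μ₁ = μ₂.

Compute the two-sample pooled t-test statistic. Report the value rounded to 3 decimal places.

x̄₁=56.200, s₁=5.391, n₁=10
x̄₂=58.143, s₂=3.825, n₂=21
s_p² = [9·5.391² + 20·3.825²]/29 = 19.1094
SE = √(s_p²·(1/10+1/21)) = 1.6796
t = (56.200−58.143)/1.6796 = -1.1568
df = 29

test statistic = -1.157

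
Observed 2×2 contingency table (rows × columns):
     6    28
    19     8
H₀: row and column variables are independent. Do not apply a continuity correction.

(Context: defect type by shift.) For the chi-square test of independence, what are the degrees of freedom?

df = (r−1)(c−1) = (2−1)·(2−1) = 1

degrees of freedom = 1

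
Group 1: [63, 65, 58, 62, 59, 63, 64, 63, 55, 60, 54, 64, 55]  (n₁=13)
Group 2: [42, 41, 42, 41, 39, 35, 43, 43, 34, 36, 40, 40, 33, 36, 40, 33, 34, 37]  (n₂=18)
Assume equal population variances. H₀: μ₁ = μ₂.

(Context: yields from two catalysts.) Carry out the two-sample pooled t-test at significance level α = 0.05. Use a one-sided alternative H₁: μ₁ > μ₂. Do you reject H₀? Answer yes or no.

x̄₁=60.385, s₁=3.841, n₁=13
x̄₂=38.278, s₂=3.528, n₂=18
s_p² = [12·3.841² + 17·3.528²]/29 = 13.4030
SE = √(s_p²·(1/13+1/18)) = 1.3325
t = (60.385−38.278)/1.3325 = 16.5902
df = 29
p-value (one-sided, H₁ greater) = 0.00000
At α=0.05: p < α → reject H₀

reject H₀: yes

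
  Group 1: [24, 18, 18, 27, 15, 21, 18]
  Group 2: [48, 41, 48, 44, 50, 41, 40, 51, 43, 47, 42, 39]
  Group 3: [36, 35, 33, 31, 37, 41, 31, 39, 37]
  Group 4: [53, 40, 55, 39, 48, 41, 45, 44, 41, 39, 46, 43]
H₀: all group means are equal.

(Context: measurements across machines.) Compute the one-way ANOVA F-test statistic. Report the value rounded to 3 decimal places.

Group means [20.14, 44.50, 35.56, 44.50], grand mean 38.225
SSB = Σnᵢ(x̄ᵢ−x̄)² = 3297.896; SSW = ΣΣ(x−x̄ᵢ)² = 689.079
MSB = 3297.896/3 = 1099.2985; MSW = 689.079/36 = 19.1411
F = MSB/MSW = 57.4313
df = (3, 36)

test statistic = 57.431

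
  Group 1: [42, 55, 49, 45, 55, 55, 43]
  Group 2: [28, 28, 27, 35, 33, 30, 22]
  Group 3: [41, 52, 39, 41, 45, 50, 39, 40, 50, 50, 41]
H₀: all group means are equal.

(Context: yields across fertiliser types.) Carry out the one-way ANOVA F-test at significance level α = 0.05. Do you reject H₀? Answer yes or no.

reject H₀: yes

Group means [49.14, 29.00, 44.36], grand mean 41.400
SSB = Σnᵢ(x̄ᵢ−x̄)² = 1592.597; SSW = ΣΣ(x−x̄ᵢ)² = 581.403
MSB = 1592.597/2 = 796.2987; MSW = 581.403/22 = 26.4274
F = MSB/MSW = 30.1316
df = (2, 22)
p-value (upper-tail) = 0.00000
At α=0.05: p < α → reject H₀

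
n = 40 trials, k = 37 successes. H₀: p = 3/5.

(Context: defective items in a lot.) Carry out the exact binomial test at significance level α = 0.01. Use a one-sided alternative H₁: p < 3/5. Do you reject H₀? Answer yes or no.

reject H₀: no

Exact binomial: n=40, k=37, p₀=3/5=0.6000
P(X≤37) from Σ C(n,i)·p₀^i·(1−p₀)^(n−i)
p-value (one-sided, H₁ less) = 1.00000
At α=0.01: p ≥ α → fail to reject H₀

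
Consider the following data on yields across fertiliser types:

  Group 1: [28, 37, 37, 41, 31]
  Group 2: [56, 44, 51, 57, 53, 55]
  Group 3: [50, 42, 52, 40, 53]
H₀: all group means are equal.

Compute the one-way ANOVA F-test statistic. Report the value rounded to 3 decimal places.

test statistic = 15.988

Group means [34.80, 52.67, 47.40], grand mean 45.438
SSB = Σnᵢ(x̄ᵢ−x̄)² = 898.604; SSW = ΣΣ(x−x̄ᵢ)² = 365.333
MSB = 898.604/2 = 449.3021; MSW = 365.333/13 = 28.1026
F = MSB/MSW = 15.9879
df = (2, 13)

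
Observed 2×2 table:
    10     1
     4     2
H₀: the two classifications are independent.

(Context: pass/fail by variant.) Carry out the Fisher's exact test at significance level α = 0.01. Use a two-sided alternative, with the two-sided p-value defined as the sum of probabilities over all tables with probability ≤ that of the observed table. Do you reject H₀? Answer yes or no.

reject H₀: no

Margins: r₁=11, r₂=6, c₁=14, c₂=3, n=17
p_obs = C(11,10)·C(6,4)/C(17,14); sum pmf over tables with pmf ≤ p_obs
p-value (two-sided) = 0.51471
At α=0.01: p ≥ α → fail to reject H₀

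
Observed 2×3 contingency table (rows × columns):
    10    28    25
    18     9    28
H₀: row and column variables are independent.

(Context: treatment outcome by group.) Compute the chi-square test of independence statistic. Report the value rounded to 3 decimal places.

test statistic = 11.724

Row totals [63, 55], col totals [28, 37, 53], n=118
χ² = (10−14.95)²/14.95 + (28−19.75)²/19.75 + (25−28.30)²/28.30 + (18−13.05)²/13.05 + (9−17.25)²/17.25 + (28−24.70)²/24.70 = 11.7238
df = 2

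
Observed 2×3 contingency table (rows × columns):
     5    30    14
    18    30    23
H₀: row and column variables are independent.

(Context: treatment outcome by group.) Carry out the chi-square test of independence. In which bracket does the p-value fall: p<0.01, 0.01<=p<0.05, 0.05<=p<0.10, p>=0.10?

Row totals [49, 71], col totals [23, 60, 37], n=120
χ² = (5−9.39)²/9.39 + (30−24.50)²/24.50 + (14−15.11)²/15.11 + (18−13.61)²/13.61 + (30−35.50)²/35.50 + (23−21.89)²/21.89 = 5.6951
df = 2
p-value (upper-tail) = 0.05799
→ bracket: 0.05<=p<0.10

p-value bracket: 0.05<=p<0.10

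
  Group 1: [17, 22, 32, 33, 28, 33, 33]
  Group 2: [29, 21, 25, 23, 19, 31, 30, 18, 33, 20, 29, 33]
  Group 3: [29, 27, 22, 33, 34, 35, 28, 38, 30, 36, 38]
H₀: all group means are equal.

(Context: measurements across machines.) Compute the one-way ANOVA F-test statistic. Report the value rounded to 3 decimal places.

test statistic = 3.215

Group means [28.29, 25.92, 31.82], grand mean 28.633
SSB = Σnᵢ(x̄ᵢ−x̄)² = 200.985; SSW = ΣΣ(x−x̄ᵢ)² = 843.982
MSB = 200.985/2 = 100.4925; MSW = 843.982/27 = 31.2586
F = MSB/MSW = 3.2149
df = (2, 27)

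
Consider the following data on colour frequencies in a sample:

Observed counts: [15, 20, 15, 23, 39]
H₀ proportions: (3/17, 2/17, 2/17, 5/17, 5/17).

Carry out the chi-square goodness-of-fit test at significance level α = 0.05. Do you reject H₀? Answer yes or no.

reject H₀: no

n = 112; E_i = n·p_i = [19.76, 13.18, 13.18, 32.94, 32.94]
χ² = (15−19.76)²/19.76 + (20−13.18)²/13.18 + (15−13.18)²/13.18 + (23−32.94)²/32.94 + (39−32.94)²/32.94 = 9.0491
df = 4
p-value (upper-tail) = 0.05988
At α=0.05: p ≥ α → fail to reject H₀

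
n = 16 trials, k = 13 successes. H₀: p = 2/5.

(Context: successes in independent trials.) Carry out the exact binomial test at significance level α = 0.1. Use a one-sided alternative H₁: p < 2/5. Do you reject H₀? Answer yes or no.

Exact binomial: n=16, k=13, p₀=2/5=0.4000
P(X≤13) from Σ C(n,i)·p₀^i·(1−p₀)^(n−i)
p-value (one-sided, H₁ less) = 0.99987
At α=0.1: p ≥ α → fail to reject H₀

reject H₀: no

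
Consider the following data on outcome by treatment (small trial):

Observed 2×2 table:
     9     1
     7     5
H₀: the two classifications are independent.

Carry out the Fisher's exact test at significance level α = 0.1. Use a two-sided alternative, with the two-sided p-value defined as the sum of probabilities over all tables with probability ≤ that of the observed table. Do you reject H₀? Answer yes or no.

Margins: r₁=10, r₂=12, c₁=16, c₂=6, n=22
p_obs = C(10,9)·C(12,7)/C(22,16); sum pmf over tables with pmf ≤ p_obs
p-value (two-sided) = 0.16188
At α=0.1: p ≥ α → fail to reject H₀

reject H₀: no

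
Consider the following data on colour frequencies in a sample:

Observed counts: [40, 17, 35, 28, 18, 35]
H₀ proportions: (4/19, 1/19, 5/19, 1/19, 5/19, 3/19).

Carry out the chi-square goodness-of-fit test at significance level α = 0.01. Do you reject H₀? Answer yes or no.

n = 173; E_i = n·p_i = [36.42, 9.11, 45.53, 9.11, 45.53, 27.32]
χ² = (40−36.42)²/36.42 + (17−9.11)²/9.11 + (35−45.53)²/45.53 + (28−9.11)²/9.11 + (18−45.53)²/45.53 + (35−27.32)²/27.32 = 67.6447
df = 5
p-value (upper-tail) = 0.00000
At α=0.01: p < α → reject H₀

reject H₀: yes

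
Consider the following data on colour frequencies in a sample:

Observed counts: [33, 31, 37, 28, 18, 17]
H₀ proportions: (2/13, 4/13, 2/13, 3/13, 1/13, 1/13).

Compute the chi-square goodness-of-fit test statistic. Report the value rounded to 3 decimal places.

test statistic = 21.772

n = 164; E_i = n·p_i = [25.23, 50.46, 25.23, 37.85, 12.62, 12.62]
χ² = (33−25.23)²/25.23 + (31−50.46)²/50.46 + (37−25.23)²/25.23 + (28−37.85)²/37.85 + (18−12.62)²/12.62 + (17−12.62)²/12.62 = 21.7718
df = 5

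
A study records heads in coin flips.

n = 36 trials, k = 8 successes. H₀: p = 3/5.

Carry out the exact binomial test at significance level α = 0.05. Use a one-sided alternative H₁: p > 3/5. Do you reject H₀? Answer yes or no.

reject H₀: no

Exact binomial: n=36, k=8, p₀=3/5=0.6000
P(X≥8) from Σ C(n,i)·p₀^i·(1−p₀)^(n−i)
p-value (one-sided, H₁ greater) = 1.00000
At α=0.05: p ≥ α → fail to reject H₀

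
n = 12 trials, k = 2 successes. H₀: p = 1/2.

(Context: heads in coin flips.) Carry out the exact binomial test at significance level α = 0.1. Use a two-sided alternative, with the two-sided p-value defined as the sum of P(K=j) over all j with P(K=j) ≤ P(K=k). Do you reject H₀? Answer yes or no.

Exact binomial: n=12, k=2, p₀=1/2=0.5000
P(X=j) = C(n,j)·p₀^j·(1−p₀)^(n−j); p = Σ P(X=j) over j with P(X=j) ≤ P(X=2)
p-value (two-sided) = 0.03857
At α=0.1: p < α → reject H₀

reject H₀: yes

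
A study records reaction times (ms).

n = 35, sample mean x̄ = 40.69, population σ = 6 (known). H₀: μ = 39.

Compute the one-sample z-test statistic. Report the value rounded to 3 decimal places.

test statistic = 1.666

SE = σ/√n = 6/√35 = 1.0142
z = (x̄−μ₀)/SE = (40.69−39)/1.0142 = 1.6664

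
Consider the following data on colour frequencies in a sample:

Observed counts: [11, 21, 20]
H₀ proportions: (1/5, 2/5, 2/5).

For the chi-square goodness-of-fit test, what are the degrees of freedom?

df = k − 1 = 3 − 1 = 2

degrees of freedom = 2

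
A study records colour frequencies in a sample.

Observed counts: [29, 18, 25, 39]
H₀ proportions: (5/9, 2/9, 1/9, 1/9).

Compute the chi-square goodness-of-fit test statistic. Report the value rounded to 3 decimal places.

test statistic = 89.773

n = 111; E_i = n·p_i = [61.67, 24.67, 12.33, 12.33]
χ² = (29−61.67)²/61.67 + (18−24.67)²/24.67 + (25−12.33)²/12.33 + (39−12.33)²/12.33 = 89.7730
df = 3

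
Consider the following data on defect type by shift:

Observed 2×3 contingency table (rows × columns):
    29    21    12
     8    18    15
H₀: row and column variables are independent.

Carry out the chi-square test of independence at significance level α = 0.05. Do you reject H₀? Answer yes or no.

reject H₀: yes

Row totals [62, 41], col totals [37, 39, 27], n=103
χ² = (29−22.27)²/22.27 + (21−23.48)²/23.48 + (12−16.25)²/16.25 + (8−14.73)²/14.73 + (18−15.52)²/15.52 + (15−10.75)²/10.75 = 8.5572
df = 2
p-value (upper-tail) = 0.01386
At α=0.05: p < α → reject H₀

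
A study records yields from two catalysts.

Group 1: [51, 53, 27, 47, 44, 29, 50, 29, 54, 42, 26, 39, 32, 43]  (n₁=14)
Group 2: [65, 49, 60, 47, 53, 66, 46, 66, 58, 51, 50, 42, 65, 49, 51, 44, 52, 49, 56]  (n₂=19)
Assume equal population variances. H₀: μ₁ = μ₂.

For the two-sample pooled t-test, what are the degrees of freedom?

degrees of freedom = 31

df = n₁ + n₂ − 2 = 14 + 19 − 2 = 31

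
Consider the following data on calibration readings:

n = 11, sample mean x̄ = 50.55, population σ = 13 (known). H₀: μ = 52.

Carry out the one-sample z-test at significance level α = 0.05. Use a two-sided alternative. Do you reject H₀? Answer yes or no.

reject H₀: no

SE = σ/√n = 13/√11 = 3.9196
z = (x̄−μ₀)/SE = (50.55−52)/3.9196 = -0.3699
p-value (two-sided) = 0.71143
At α=0.05: p ≥ α → fail to reject H₀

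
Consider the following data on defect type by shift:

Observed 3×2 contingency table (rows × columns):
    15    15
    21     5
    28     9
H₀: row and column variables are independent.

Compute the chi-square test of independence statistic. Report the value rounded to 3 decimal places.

Row totals [30, 26, 37], col totals [64, 29], n=93
χ² = (15−20.65)²/20.65 + (15−9.35)²/9.35 + (21−17.89)²/17.89 + (5−8.11)²/8.11 + (28−25.46)²/25.46 + (9−11.54)²/11.54 = 7.4920
df = 2

test statistic = 7.492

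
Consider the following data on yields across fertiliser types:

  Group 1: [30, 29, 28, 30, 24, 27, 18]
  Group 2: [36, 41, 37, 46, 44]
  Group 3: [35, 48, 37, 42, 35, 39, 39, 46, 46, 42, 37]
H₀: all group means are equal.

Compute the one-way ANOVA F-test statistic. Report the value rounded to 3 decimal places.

Group means [26.57, 40.80, 40.55], grand mean 36.348
SSB = Σnᵢ(x̄ᵢ−x̄)² = 961.976; SSW = ΣΣ(x−x̄ᵢ)² = 397.242
MSB = 961.976/2 = 480.9879; MSW = 397.242/20 = 19.8621
F = MSB/MSW = 24.2164
df = (2, 20)

test statistic = 24.216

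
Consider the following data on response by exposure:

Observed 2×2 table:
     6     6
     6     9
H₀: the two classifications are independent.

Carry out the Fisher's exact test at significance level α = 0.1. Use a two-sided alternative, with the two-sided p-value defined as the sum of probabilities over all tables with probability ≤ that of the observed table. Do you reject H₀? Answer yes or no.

Margins: r₁=12, r₂=15, c₁=12, c₂=15, n=27
p_obs = C(12,6)·C(15,6)/C(27,12); sum pmf over tables with pmf ≤ p_obs
p-value (two-sided) = 0.70682
At α=0.1: p ≥ α → fail to reject H₀

reject H₀: no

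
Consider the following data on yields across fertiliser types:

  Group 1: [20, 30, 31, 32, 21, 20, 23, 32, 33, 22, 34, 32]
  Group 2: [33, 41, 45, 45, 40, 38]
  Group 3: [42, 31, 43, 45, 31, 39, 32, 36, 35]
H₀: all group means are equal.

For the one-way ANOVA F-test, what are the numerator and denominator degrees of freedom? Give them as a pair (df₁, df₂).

degrees of freedom = [2, 24]

k = 3 groups, N = 27 total
df = (k−1, N−k) = (3−1, 27−3) = (2, 24)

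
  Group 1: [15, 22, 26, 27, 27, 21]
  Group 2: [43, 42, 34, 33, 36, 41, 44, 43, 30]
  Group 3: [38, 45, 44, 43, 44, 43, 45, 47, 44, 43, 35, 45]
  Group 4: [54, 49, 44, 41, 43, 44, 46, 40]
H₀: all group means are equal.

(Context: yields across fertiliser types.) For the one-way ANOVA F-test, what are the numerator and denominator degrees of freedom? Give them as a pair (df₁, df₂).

k = 4 groups, N = 35 total
df = (k−1, N−k) = (4−1, 35−4) = (3, 31)

degrees of freedom = [3, 31]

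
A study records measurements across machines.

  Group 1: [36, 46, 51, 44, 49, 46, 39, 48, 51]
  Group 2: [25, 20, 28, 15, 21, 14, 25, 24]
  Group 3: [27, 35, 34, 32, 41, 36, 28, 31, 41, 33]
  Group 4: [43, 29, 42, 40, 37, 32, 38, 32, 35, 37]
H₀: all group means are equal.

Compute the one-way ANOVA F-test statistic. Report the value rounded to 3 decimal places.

Group means [45.56, 21.50, 33.80, 36.50], grand mean 34.730
SSB = Σnᵢ(x̄ᵢ−x̄)² = 2494.975; SSW = ΣΣ(x−x̄ᵢ)² = 776.322
MSB = 2494.975/3 = 831.6584; MSW = 776.322/33 = 23.5249
F = MSB/MSW = 35.3522
df = (3, 33)

test statistic = 35.352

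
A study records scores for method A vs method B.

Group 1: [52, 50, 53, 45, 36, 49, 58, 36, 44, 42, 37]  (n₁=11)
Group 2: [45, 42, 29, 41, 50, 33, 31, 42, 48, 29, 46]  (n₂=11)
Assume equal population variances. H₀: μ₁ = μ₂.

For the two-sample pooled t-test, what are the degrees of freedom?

degrees of freedom = 20

df = n₁ + n₂ − 2 = 11 + 11 − 2 = 20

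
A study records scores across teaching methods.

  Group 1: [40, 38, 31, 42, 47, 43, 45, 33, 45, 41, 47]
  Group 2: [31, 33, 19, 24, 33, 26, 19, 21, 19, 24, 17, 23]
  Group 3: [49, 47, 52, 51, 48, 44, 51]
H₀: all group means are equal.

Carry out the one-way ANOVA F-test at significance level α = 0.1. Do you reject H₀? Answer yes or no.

reject H₀: yes

Group means [41.09, 24.08, 48.86], grand mean 36.100
SSB = Σnᵢ(x̄ᵢ−x̄)² = 3146.017; SSW = ΣΣ(x−x̄ᵢ)² = 678.683
MSB = 3146.017/2 = 1573.0085; MSW = 678.683/27 = 25.1364
F = MSB/MSW = 62.5789
df = (2, 27)
p-value (upper-tail) = 0.00000
At α=0.1: p < α → reject H₀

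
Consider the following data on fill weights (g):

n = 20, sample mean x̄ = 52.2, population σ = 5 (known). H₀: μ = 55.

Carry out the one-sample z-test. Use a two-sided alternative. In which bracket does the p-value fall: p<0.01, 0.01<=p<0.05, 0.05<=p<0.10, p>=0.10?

p-value bracket: 0.01<=p<0.05

SE = σ/√n = 5/√20 = 1.1180
z = (x̄−μ₀)/SE = (52.2−55)/1.1180 = -2.5044
p-value (two-sided) = 0.01227
→ bracket: 0.01<=p<0.05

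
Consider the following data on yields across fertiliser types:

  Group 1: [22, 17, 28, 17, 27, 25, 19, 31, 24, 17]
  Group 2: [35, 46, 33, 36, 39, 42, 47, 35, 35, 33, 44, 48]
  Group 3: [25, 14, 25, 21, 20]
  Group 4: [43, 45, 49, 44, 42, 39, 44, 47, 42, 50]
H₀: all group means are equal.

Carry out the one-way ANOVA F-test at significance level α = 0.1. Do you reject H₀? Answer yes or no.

reject H₀: yes

Group means [22.70, 39.42, 21.00, 44.50], grand mean 33.784
SSB = Σnᵢ(x̄ᵢ−x̄)² = 3574.754; SSW = ΣΣ(x−x̄ᵢ)² = 773.517
MSB = 3574.754/3 = 1191.5845; MSW = 773.517/33 = 23.4399
F = MSB/MSW = 50.8357
df = (3, 33)
p-value (upper-tail) = 0.00000
At α=0.1: p < α → reject H₀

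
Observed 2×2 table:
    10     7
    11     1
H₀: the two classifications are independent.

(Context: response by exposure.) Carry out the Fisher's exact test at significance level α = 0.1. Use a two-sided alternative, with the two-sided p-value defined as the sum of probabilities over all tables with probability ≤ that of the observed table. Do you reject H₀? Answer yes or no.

reject H₀: yes

Margins: r₁=17, r₂=12, c₁=21, c₂=8, n=29
p_obs = C(17,10)·C(12,11)/C(29,21); sum pmf over tables with pmf ≤ p_obs
p-value (two-sided) = 0.09257
At α=0.1: p < α → reject H₀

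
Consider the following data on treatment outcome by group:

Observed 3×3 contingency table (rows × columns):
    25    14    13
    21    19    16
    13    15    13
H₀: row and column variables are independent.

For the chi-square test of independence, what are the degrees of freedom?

degrees of freedom = 4

df = (r−1)(c−1) = (3−1)·(3−1) = 4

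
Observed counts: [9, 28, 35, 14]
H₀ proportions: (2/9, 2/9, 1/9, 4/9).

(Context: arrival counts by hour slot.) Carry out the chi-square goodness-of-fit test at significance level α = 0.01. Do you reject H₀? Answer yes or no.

reject H₀: yes

n = 86; E_i = n·p_i = [19.11, 19.11, 9.56, 38.22]
χ² = (9−19.11)²/19.11 + (28−19.11)²/19.11 + (35−9.56)²/9.56 + (14−38.22)²/38.22 = 92.5872
df = 3
p-value (upper-tail) = 0.00000
At α=0.01: p < α → reject H₀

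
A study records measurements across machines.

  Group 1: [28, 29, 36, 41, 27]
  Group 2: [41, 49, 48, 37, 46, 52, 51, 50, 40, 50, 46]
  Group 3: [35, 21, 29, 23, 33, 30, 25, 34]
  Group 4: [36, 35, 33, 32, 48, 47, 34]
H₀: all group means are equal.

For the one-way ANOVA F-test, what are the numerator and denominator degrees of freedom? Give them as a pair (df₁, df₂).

k = 4 groups, N = 31 total
df = (k−1, N−k) = (4−1, 31−4) = (3, 27)

degrees of freedom = [3, 27]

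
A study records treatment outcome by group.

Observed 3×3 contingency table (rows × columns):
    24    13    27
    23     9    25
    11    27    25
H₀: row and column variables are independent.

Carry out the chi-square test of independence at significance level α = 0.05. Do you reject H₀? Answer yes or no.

Row totals [64, 57, 63], col totals [58, 49, 77], n=184
χ² = (24−20.17)²/20.17 + (13−17.04)²/17.04 + (27−26.78)²/26.78 + (23−17.97)²/17.97 + (9−15.18)²/15.18 + (25−23.85)²/23.85 + (11−19.86)²/19.86 + (27−16.78)²/16.78 + (25−26.36)²/26.36 = 15.9184
df = 4
p-value (upper-tail) = 0.00313
At α=0.05: p < α → reject H₀

reject H₀: yes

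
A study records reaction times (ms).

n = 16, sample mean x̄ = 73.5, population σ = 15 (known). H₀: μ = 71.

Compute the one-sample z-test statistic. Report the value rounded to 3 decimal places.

test statistic = 0.667

SE = σ/√n = 15/√16 = 3.7500
z = (x̄−μ₀)/SE = (73.5−71)/3.7500 = 0.6667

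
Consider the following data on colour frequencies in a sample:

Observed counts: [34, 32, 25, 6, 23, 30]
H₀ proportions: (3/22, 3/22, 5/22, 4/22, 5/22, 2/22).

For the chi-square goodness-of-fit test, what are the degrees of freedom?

df = k − 1 = 6 − 1 = 5

degrees of freedom = 5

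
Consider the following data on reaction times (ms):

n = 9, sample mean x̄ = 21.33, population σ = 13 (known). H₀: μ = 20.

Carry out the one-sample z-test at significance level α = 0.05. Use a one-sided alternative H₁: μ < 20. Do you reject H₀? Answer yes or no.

reject H₀: no

SE = σ/√n = 13/√9 = 4.3333
z = (x̄−μ₀)/SE = (21.33−20)/4.3333 = 0.3069
p-value (one-sided, H₁ less) = 0.62055
At α=0.05: p ≥ α → fail to reject H₀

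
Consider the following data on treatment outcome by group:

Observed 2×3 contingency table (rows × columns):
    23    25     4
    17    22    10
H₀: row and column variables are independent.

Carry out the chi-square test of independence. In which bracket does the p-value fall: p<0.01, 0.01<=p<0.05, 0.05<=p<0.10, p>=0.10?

Row totals [52, 49], col totals [40, 47, 14], n=101
χ² = (23−20.59)²/20.59 + (25−24.20)²/24.20 + (4−7.21)²/7.21 + (17−19.41)²/19.41 + (22−22.80)²/22.80 + (10−6.79)²/6.79 = 3.5770
df = 2
p-value (upper-tail) = 0.16721
→ bracket: p>=0.10

p-value bracket: p>=0.10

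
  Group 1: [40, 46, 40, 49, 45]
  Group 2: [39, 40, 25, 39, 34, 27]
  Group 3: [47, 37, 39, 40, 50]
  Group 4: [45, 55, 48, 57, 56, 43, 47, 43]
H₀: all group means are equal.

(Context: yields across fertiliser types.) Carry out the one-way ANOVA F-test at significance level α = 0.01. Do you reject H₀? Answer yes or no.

Group means [44.00, 34.00, 42.60, 49.25], grand mean 42.958
SSB = Σnᵢ(x̄ᵢ−x̄)² = 804.258; SSW = ΣΣ(x−x̄ᵢ)² = 644.700
MSB = 804.258/3 = 268.0861; MSW = 644.700/20 = 32.2350
F = MSB/MSW = 8.3166
df = (3, 20)
p-value (upper-tail) = 0.00087
At α=0.01: p < α → reject H₀

reject H₀: yes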